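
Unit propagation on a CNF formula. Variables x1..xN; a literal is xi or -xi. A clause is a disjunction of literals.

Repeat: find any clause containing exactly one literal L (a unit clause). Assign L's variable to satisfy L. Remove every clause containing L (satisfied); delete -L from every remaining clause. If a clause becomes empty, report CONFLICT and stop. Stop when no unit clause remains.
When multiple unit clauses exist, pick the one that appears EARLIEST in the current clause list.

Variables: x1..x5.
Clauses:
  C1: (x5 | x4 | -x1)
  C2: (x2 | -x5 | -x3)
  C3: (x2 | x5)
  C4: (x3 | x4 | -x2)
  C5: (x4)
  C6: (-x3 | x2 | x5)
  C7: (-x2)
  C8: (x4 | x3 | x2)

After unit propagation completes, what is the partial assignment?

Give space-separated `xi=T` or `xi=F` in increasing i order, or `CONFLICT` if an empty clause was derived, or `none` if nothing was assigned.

unit clause [4] forces x4=T; simplify:
  satisfied 4 clause(s); 4 remain; assigned so far: [4]
unit clause [-2] forces x2=F; simplify:
  drop 2 from [2, -5, -3] -> [-5, -3]
  drop 2 from [2, 5] -> [5]
  drop 2 from [-3, 2, 5] -> [-3, 5]
  satisfied 1 clause(s); 3 remain; assigned so far: [2, 4]
unit clause [5] forces x5=T; simplify:
  drop -5 from [-5, -3] -> [-3]
  satisfied 2 clause(s); 1 remain; assigned so far: [2, 4, 5]
unit clause [-3] forces x3=F; simplify:
  satisfied 1 clause(s); 0 remain; assigned so far: [2, 3, 4, 5]

Answer: x2=F x3=F x4=T x5=T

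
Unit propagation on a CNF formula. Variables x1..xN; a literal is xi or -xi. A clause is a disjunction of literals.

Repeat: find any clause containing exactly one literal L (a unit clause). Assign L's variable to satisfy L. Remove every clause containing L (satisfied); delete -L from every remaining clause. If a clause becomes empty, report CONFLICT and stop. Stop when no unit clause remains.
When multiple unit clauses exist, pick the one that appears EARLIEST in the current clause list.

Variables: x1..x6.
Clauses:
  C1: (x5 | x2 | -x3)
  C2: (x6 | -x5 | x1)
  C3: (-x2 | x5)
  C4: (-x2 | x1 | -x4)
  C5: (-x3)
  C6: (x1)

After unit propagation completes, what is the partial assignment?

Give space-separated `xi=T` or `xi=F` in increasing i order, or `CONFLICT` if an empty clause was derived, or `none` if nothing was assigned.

unit clause [-3] forces x3=F; simplify:
  satisfied 2 clause(s); 4 remain; assigned so far: [3]
unit clause [1] forces x1=T; simplify:
  satisfied 3 clause(s); 1 remain; assigned so far: [1, 3]

Answer: x1=T x3=F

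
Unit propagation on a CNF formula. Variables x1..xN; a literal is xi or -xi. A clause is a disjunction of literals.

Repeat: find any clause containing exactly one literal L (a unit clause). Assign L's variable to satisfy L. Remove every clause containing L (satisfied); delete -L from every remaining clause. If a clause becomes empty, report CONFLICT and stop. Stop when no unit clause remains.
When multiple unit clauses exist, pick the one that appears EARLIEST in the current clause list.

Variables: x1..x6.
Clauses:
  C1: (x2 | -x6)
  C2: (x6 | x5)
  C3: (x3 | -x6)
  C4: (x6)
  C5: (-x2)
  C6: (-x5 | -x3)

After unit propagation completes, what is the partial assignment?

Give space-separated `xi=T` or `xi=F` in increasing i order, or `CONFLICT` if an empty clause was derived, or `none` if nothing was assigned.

unit clause [6] forces x6=T; simplify:
  drop -6 from [2, -6] -> [2]
  drop -6 from [3, -6] -> [3]
  satisfied 2 clause(s); 4 remain; assigned so far: [6]
unit clause [2] forces x2=T; simplify:
  drop -2 from [-2] -> [] (empty!)
  satisfied 1 clause(s); 3 remain; assigned so far: [2, 6]
CONFLICT (empty clause)

Answer: CONFLICT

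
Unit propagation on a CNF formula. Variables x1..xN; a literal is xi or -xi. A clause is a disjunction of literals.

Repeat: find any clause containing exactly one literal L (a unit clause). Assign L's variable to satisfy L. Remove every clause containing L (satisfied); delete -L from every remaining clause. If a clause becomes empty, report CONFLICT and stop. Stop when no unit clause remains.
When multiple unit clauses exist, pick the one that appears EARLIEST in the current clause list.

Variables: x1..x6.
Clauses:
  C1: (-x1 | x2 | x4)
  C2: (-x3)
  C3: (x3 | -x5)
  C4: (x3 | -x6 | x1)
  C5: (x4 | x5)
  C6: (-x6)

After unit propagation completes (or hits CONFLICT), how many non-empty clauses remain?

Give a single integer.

unit clause [-3] forces x3=F; simplify:
  drop 3 from [3, -5] -> [-5]
  drop 3 from [3, -6, 1] -> [-6, 1]
  satisfied 1 clause(s); 5 remain; assigned so far: [3]
unit clause [-5] forces x5=F; simplify:
  drop 5 from [4, 5] -> [4]
  satisfied 1 clause(s); 4 remain; assigned so far: [3, 5]
unit clause [4] forces x4=T; simplify:
  satisfied 2 clause(s); 2 remain; assigned so far: [3, 4, 5]
unit clause [-6] forces x6=F; simplify:
  satisfied 2 clause(s); 0 remain; assigned so far: [3, 4, 5, 6]

Answer: 0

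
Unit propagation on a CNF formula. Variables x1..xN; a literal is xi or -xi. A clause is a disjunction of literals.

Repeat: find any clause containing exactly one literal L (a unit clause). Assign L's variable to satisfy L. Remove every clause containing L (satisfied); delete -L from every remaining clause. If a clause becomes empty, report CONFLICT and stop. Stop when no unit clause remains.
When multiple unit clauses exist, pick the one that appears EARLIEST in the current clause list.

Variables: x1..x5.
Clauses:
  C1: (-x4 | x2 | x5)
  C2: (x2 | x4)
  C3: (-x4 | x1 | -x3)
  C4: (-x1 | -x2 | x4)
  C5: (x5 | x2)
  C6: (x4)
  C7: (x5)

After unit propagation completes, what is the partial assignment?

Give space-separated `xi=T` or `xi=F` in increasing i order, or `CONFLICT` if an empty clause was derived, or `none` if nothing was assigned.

Answer: x4=T x5=T

Derivation:
unit clause [4] forces x4=T; simplify:
  drop -4 from [-4, 2, 5] -> [2, 5]
  drop -4 from [-4, 1, -3] -> [1, -3]
  satisfied 3 clause(s); 4 remain; assigned so far: [4]
unit clause [5] forces x5=T; simplify:
  satisfied 3 clause(s); 1 remain; assigned so far: [4, 5]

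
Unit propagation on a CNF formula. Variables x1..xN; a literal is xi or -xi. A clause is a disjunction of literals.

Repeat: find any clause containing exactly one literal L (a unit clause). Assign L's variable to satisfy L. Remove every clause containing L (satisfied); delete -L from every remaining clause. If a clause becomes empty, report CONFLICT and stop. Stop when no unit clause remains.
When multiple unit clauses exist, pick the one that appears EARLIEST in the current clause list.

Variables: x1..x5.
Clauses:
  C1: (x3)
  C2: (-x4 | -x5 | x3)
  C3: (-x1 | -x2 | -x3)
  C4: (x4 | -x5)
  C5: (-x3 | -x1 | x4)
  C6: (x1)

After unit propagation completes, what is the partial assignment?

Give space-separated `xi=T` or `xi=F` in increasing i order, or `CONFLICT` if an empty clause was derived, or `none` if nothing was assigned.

Answer: x1=T x2=F x3=T x4=T

Derivation:
unit clause [3] forces x3=T; simplify:
  drop -3 from [-1, -2, -3] -> [-1, -2]
  drop -3 from [-3, -1, 4] -> [-1, 4]
  satisfied 2 clause(s); 4 remain; assigned so far: [3]
unit clause [1] forces x1=T; simplify:
  drop -1 from [-1, -2] -> [-2]
  drop -1 from [-1, 4] -> [4]
  satisfied 1 clause(s); 3 remain; assigned so far: [1, 3]
unit clause [-2] forces x2=F; simplify:
  satisfied 1 clause(s); 2 remain; assigned so far: [1, 2, 3]
unit clause [4] forces x4=T; simplify:
  satisfied 2 clause(s); 0 remain; assigned so far: [1, 2, 3, 4]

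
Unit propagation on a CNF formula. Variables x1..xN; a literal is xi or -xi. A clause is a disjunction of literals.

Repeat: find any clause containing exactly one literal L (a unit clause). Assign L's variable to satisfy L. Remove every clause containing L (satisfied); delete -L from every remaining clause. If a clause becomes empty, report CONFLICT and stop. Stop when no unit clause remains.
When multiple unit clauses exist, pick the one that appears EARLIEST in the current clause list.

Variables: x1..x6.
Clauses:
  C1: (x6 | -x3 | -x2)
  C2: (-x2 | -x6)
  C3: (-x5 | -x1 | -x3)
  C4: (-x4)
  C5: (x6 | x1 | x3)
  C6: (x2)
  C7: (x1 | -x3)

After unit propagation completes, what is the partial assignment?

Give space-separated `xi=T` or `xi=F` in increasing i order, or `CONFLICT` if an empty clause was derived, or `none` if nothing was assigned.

Answer: x1=T x2=T x3=F x4=F x6=F

Derivation:
unit clause [-4] forces x4=F; simplify:
  satisfied 1 clause(s); 6 remain; assigned so far: [4]
unit clause [2] forces x2=T; simplify:
  drop -2 from [6, -3, -2] -> [6, -3]
  drop -2 from [-2, -6] -> [-6]
  satisfied 1 clause(s); 5 remain; assigned so far: [2, 4]
unit clause [-6] forces x6=F; simplify:
  drop 6 from [6, -3] -> [-3]
  drop 6 from [6, 1, 3] -> [1, 3]
  satisfied 1 clause(s); 4 remain; assigned so far: [2, 4, 6]
unit clause [-3] forces x3=F; simplify:
  drop 3 from [1, 3] -> [1]
  satisfied 3 clause(s); 1 remain; assigned so far: [2, 3, 4, 6]
unit clause [1] forces x1=T; simplify:
  satisfied 1 clause(s); 0 remain; assigned so far: [1, 2, 3, 4, 6]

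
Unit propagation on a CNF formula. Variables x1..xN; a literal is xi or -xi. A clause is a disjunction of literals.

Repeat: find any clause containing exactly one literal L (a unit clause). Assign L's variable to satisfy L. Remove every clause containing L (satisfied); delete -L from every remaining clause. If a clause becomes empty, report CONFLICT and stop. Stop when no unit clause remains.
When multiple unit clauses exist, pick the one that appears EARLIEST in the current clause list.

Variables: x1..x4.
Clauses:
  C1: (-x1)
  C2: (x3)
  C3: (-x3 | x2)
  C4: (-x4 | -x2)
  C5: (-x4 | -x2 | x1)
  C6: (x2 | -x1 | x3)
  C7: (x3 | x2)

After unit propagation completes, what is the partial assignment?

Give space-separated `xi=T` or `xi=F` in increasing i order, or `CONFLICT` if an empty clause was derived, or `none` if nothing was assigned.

Answer: x1=F x2=T x3=T x4=F

Derivation:
unit clause [-1] forces x1=F; simplify:
  drop 1 from [-4, -2, 1] -> [-4, -2]
  satisfied 2 clause(s); 5 remain; assigned so far: [1]
unit clause [3] forces x3=T; simplify:
  drop -3 from [-3, 2] -> [2]
  satisfied 2 clause(s); 3 remain; assigned so far: [1, 3]
unit clause [2] forces x2=T; simplify:
  drop -2 from [-4, -2] -> [-4]
  drop -2 from [-4, -2] -> [-4]
  satisfied 1 clause(s); 2 remain; assigned so far: [1, 2, 3]
unit clause [-4] forces x4=F; simplify:
  satisfied 2 clause(s); 0 remain; assigned so far: [1, 2, 3, 4]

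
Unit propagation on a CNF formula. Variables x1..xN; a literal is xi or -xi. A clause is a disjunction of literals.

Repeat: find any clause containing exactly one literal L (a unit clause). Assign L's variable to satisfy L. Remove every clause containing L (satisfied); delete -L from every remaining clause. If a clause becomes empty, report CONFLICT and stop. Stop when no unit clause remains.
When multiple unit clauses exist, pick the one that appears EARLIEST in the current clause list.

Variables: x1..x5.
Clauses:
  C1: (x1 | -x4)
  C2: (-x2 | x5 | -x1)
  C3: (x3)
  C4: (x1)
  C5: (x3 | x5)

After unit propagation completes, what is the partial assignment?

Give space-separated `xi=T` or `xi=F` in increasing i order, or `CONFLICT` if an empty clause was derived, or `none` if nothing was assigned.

unit clause [3] forces x3=T; simplify:
  satisfied 2 clause(s); 3 remain; assigned so far: [3]
unit clause [1] forces x1=T; simplify:
  drop -1 from [-2, 5, -1] -> [-2, 5]
  satisfied 2 clause(s); 1 remain; assigned so far: [1, 3]

Answer: x1=T x3=T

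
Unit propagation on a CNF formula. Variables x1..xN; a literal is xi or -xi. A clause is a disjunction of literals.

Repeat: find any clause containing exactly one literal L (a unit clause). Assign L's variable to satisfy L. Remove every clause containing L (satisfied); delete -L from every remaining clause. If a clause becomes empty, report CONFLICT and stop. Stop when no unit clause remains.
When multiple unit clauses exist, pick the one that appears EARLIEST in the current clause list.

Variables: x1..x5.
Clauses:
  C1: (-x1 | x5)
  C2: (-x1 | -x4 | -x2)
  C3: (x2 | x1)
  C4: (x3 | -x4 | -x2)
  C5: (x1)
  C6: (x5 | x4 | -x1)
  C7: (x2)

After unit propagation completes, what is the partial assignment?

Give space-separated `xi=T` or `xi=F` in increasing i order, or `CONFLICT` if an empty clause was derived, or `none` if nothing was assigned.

unit clause [1] forces x1=T; simplify:
  drop -1 from [-1, 5] -> [5]
  drop -1 from [-1, -4, -2] -> [-4, -2]
  drop -1 from [5, 4, -1] -> [5, 4]
  satisfied 2 clause(s); 5 remain; assigned so far: [1]
unit clause [5] forces x5=T; simplify:
  satisfied 2 clause(s); 3 remain; assigned so far: [1, 5]
unit clause [2] forces x2=T; simplify:
  drop -2 from [-4, -2] -> [-4]
  drop -2 from [3, -4, -2] -> [3, -4]
  satisfied 1 clause(s); 2 remain; assigned so far: [1, 2, 5]
unit clause [-4] forces x4=F; simplify:
  satisfied 2 clause(s); 0 remain; assigned so far: [1, 2, 4, 5]

Answer: x1=T x2=T x4=F x5=T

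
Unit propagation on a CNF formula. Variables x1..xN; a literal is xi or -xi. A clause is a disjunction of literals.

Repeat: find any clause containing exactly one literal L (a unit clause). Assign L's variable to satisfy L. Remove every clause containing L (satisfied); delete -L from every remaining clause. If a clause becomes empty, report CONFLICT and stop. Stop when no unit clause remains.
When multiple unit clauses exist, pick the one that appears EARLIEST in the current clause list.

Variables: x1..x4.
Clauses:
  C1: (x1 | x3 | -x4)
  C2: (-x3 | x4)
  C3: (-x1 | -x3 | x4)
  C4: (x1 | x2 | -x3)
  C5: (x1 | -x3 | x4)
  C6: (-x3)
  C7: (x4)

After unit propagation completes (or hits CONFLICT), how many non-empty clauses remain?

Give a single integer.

unit clause [-3] forces x3=F; simplify:
  drop 3 from [1, 3, -4] -> [1, -4]
  satisfied 5 clause(s); 2 remain; assigned so far: [3]
unit clause [4] forces x4=T; simplify:
  drop -4 from [1, -4] -> [1]
  satisfied 1 clause(s); 1 remain; assigned so far: [3, 4]
unit clause [1] forces x1=T; simplify:
  satisfied 1 clause(s); 0 remain; assigned so far: [1, 3, 4]

Answer: 0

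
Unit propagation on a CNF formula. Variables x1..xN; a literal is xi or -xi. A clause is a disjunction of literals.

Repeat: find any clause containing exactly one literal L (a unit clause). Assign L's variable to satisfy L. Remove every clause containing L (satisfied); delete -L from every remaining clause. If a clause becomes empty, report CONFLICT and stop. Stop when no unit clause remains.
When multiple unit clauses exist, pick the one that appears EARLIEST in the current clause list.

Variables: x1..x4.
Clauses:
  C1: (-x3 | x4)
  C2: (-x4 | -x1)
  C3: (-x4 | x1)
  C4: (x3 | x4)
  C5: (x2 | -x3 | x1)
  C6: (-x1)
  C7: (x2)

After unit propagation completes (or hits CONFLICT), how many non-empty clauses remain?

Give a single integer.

unit clause [-1] forces x1=F; simplify:
  drop 1 from [-4, 1] -> [-4]
  drop 1 from [2, -3, 1] -> [2, -3]
  satisfied 2 clause(s); 5 remain; assigned so far: [1]
unit clause [-4] forces x4=F; simplify:
  drop 4 from [-3, 4] -> [-3]
  drop 4 from [3, 4] -> [3]
  satisfied 1 clause(s); 4 remain; assigned so far: [1, 4]
unit clause [-3] forces x3=F; simplify:
  drop 3 from [3] -> [] (empty!)
  satisfied 2 clause(s); 2 remain; assigned so far: [1, 3, 4]
CONFLICT (empty clause)

Answer: 1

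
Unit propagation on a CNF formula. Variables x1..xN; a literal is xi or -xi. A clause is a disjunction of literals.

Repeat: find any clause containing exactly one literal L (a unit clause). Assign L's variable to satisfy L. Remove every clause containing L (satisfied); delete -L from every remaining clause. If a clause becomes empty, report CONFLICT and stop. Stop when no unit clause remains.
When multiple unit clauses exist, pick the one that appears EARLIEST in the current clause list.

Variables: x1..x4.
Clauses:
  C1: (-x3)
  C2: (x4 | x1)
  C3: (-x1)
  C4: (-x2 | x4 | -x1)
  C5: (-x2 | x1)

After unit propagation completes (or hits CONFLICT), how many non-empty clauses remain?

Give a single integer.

Answer: 0

Derivation:
unit clause [-3] forces x3=F; simplify:
  satisfied 1 clause(s); 4 remain; assigned so far: [3]
unit clause [-1] forces x1=F; simplify:
  drop 1 from [4, 1] -> [4]
  drop 1 from [-2, 1] -> [-2]
  satisfied 2 clause(s); 2 remain; assigned so far: [1, 3]
unit clause [4] forces x4=T; simplify:
  satisfied 1 clause(s); 1 remain; assigned so far: [1, 3, 4]
unit clause [-2] forces x2=F; simplify:
  satisfied 1 clause(s); 0 remain; assigned so far: [1, 2, 3, 4]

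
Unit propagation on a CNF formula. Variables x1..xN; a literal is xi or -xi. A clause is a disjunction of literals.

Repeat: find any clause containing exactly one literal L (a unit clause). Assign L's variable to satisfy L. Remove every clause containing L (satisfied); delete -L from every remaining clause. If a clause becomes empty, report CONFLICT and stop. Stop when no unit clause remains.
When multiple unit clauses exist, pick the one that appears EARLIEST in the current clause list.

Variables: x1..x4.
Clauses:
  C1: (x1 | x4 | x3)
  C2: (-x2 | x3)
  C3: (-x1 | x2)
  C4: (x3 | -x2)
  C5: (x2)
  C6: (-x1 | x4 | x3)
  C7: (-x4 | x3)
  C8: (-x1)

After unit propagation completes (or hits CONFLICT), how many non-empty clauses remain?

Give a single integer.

Answer: 0

Derivation:
unit clause [2] forces x2=T; simplify:
  drop -2 from [-2, 3] -> [3]
  drop -2 from [3, -2] -> [3]
  satisfied 2 clause(s); 6 remain; assigned so far: [2]
unit clause [3] forces x3=T; simplify:
  satisfied 5 clause(s); 1 remain; assigned so far: [2, 3]
unit clause [-1] forces x1=F; simplify:
  satisfied 1 clause(s); 0 remain; assigned so far: [1, 2, 3]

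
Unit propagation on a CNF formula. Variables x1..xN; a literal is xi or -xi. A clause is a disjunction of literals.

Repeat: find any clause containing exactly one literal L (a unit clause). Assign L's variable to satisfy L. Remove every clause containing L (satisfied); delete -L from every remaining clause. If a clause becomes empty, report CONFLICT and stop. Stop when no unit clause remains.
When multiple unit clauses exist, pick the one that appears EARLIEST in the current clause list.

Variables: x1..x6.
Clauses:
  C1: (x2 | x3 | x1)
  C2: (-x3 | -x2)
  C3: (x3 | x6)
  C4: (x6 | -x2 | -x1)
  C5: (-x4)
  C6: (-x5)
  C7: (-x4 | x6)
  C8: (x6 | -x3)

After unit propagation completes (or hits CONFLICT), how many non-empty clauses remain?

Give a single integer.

unit clause [-4] forces x4=F; simplify:
  satisfied 2 clause(s); 6 remain; assigned so far: [4]
unit clause [-5] forces x5=F; simplify:
  satisfied 1 clause(s); 5 remain; assigned so far: [4, 5]

Answer: 5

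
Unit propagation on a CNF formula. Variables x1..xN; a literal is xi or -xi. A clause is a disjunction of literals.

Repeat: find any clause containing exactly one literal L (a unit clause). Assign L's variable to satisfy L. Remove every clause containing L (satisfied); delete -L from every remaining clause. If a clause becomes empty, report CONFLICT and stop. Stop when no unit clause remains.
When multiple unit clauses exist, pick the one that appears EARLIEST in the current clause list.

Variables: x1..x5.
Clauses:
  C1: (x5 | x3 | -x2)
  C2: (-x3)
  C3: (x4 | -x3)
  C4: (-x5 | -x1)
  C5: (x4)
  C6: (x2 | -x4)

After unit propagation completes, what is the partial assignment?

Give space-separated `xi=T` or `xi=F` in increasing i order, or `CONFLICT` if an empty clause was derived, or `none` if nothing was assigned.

unit clause [-3] forces x3=F; simplify:
  drop 3 from [5, 3, -2] -> [5, -2]
  satisfied 2 clause(s); 4 remain; assigned so far: [3]
unit clause [4] forces x4=T; simplify:
  drop -4 from [2, -4] -> [2]
  satisfied 1 clause(s); 3 remain; assigned so far: [3, 4]
unit clause [2] forces x2=T; simplify:
  drop -2 from [5, -2] -> [5]
  satisfied 1 clause(s); 2 remain; assigned so far: [2, 3, 4]
unit clause [5] forces x5=T; simplify:
  drop -5 from [-5, -1] -> [-1]
  satisfied 1 clause(s); 1 remain; assigned so far: [2, 3, 4, 5]
unit clause [-1] forces x1=F; simplify:
  satisfied 1 clause(s); 0 remain; assigned so far: [1, 2, 3, 4, 5]

Answer: x1=F x2=T x3=F x4=T x5=T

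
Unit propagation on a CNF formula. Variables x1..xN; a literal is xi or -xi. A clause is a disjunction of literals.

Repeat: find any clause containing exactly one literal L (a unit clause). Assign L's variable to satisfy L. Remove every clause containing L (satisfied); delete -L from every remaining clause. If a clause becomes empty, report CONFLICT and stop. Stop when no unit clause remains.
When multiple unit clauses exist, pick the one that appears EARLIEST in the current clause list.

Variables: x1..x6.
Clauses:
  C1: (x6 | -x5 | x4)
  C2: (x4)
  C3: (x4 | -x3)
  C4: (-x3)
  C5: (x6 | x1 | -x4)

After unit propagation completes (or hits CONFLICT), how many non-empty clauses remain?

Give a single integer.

Answer: 1

Derivation:
unit clause [4] forces x4=T; simplify:
  drop -4 from [6, 1, -4] -> [6, 1]
  satisfied 3 clause(s); 2 remain; assigned so far: [4]
unit clause [-3] forces x3=F; simplify:
  satisfied 1 clause(s); 1 remain; assigned so far: [3, 4]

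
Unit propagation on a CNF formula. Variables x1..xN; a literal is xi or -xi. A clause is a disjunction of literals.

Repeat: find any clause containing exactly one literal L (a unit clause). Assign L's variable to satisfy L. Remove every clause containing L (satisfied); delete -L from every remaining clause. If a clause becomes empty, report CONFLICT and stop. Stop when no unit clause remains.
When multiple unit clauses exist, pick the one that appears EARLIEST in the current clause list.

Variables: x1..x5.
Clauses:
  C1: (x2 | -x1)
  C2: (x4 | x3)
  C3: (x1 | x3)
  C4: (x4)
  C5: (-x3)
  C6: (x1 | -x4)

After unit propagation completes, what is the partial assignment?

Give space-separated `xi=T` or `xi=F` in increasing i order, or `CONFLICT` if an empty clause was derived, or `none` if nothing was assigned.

unit clause [4] forces x4=T; simplify:
  drop -4 from [1, -4] -> [1]
  satisfied 2 clause(s); 4 remain; assigned so far: [4]
unit clause [-3] forces x3=F; simplify:
  drop 3 from [1, 3] -> [1]
  satisfied 1 clause(s); 3 remain; assigned so far: [3, 4]
unit clause [1] forces x1=T; simplify:
  drop -1 from [2, -1] -> [2]
  satisfied 2 clause(s); 1 remain; assigned so far: [1, 3, 4]
unit clause [2] forces x2=T; simplify:
  satisfied 1 clause(s); 0 remain; assigned so far: [1, 2, 3, 4]

Answer: x1=T x2=T x3=F x4=T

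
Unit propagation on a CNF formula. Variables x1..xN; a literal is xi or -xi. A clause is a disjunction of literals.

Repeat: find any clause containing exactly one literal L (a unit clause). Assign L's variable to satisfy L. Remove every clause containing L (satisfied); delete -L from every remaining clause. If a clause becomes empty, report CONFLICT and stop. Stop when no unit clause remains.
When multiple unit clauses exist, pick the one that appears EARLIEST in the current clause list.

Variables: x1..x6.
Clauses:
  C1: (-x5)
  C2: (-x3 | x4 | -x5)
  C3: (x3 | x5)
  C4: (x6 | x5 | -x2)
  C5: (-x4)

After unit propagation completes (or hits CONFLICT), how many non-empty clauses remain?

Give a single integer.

unit clause [-5] forces x5=F; simplify:
  drop 5 from [3, 5] -> [3]
  drop 5 from [6, 5, -2] -> [6, -2]
  satisfied 2 clause(s); 3 remain; assigned so far: [5]
unit clause [3] forces x3=T; simplify:
  satisfied 1 clause(s); 2 remain; assigned so far: [3, 5]
unit clause [-4] forces x4=F; simplify:
  satisfied 1 clause(s); 1 remain; assigned so far: [3, 4, 5]

Answer: 1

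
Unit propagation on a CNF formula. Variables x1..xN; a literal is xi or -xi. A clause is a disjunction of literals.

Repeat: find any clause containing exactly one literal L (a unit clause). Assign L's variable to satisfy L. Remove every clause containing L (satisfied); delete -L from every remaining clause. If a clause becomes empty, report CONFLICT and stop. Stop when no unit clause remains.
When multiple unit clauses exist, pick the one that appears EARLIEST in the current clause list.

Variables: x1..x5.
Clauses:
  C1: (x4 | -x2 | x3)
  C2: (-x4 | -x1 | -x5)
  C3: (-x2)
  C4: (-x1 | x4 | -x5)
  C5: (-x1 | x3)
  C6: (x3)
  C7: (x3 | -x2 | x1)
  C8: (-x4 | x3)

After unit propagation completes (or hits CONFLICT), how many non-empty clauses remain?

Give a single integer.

unit clause [-2] forces x2=F; simplify:
  satisfied 3 clause(s); 5 remain; assigned so far: [2]
unit clause [3] forces x3=T; simplify:
  satisfied 3 clause(s); 2 remain; assigned so far: [2, 3]

Answer: 2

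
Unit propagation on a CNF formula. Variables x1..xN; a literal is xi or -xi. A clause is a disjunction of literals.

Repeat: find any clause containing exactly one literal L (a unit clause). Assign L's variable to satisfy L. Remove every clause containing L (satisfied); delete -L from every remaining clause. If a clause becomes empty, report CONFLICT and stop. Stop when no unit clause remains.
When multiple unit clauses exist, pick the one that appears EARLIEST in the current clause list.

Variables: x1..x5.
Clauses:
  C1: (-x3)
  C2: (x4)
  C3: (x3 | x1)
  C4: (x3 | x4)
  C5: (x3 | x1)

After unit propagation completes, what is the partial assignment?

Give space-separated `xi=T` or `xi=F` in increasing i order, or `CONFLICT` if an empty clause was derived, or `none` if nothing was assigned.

unit clause [-3] forces x3=F; simplify:
  drop 3 from [3, 1] -> [1]
  drop 3 from [3, 4] -> [4]
  drop 3 from [3, 1] -> [1]
  satisfied 1 clause(s); 4 remain; assigned so far: [3]
unit clause [4] forces x4=T; simplify:
  satisfied 2 clause(s); 2 remain; assigned so far: [3, 4]
unit clause [1] forces x1=T; simplify:
  satisfied 2 clause(s); 0 remain; assigned so far: [1, 3, 4]

Answer: x1=T x3=F x4=T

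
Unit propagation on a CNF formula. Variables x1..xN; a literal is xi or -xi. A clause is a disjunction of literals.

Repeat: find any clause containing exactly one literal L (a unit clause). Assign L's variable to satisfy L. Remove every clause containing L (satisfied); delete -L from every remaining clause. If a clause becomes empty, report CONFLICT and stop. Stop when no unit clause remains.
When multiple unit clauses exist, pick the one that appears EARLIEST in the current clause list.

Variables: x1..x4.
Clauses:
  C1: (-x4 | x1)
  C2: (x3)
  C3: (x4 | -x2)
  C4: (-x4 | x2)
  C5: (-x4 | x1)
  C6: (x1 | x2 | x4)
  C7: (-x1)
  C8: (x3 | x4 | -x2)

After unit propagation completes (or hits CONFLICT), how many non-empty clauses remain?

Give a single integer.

unit clause [3] forces x3=T; simplify:
  satisfied 2 clause(s); 6 remain; assigned so far: [3]
unit clause [-1] forces x1=F; simplify:
  drop 1 from [-4, 1] -> [-4]
  drop 1 from [-4, 1] -> [-4]
  drop 1 from [1, 2, 4] -> [2, 4]
  satisfied 1 clause(s); 5 remain; assigned so far: [1, 3]
unit clause [-4] forces x4=F; simplify:
  drop 4 from [4, -2] -> [-2]
  drop 4 from [2, 4] -> [2]
  satisfied 3 clause(s); 2 remain; assigned so far: [1, 3, 4]
unit clause [-2] forces x2=F; simplify:
  drop 2 from [2] -> [] (empty!)
  satisfied 1 clause(s); 1 remain; assigned so far: [1, 2, 3, 4]
CONFLICT (empty clause)

Answer: 0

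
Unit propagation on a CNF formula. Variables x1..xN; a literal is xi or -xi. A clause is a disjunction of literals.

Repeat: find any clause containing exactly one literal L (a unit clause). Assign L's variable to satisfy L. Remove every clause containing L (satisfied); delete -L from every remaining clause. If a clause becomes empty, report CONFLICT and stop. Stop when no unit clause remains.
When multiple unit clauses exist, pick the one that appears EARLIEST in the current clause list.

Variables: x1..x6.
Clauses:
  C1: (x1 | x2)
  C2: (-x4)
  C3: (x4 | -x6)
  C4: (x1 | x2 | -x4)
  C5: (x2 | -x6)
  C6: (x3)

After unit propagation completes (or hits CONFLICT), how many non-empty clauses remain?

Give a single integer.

unit clause [-4] forces x4=F; simplify:
  drop 4 from [4, -6] -> [-6]
  satisfied 2 clause(s); 4 remain; assigned so far: [4]
unit clause [-6] forces x6=F; simplify:
  satisfied 2 clause(s); 2 remain; assigned so far: [4, 6]
unit clause [3] forces x3=T; simplify:
  satisfied 1 clause(s); 1 remain; assigned so far: [3, 4, 6]

Answer: 1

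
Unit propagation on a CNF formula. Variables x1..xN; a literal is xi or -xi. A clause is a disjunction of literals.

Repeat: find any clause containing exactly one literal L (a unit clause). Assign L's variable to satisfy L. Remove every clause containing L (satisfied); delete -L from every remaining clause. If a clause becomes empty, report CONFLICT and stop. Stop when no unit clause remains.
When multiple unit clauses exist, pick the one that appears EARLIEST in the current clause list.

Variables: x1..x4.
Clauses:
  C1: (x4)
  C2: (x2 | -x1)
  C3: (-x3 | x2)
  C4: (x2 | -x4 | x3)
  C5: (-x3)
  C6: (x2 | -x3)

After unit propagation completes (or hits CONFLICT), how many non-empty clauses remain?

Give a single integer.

Answer: 0

Derivation:
unit clause [4] forces x4=T; simplify:
  drop -4 from [2, -4, 3] -> [2, 3]
  satisfied 1 clause(s); 5 remain; assigned so far: [4]
unit clause [-3] forces x3=F; simplify:
  drop 3 from [2, 3] -> [2]
  satisfied 3 clause(s); 2 remain; assigned so far: [3, 4]
unit clause [2] forces x2=T; simplify:
  satisfied 2 clause(s); 0 remain; assigned so far: [2, 3, 4]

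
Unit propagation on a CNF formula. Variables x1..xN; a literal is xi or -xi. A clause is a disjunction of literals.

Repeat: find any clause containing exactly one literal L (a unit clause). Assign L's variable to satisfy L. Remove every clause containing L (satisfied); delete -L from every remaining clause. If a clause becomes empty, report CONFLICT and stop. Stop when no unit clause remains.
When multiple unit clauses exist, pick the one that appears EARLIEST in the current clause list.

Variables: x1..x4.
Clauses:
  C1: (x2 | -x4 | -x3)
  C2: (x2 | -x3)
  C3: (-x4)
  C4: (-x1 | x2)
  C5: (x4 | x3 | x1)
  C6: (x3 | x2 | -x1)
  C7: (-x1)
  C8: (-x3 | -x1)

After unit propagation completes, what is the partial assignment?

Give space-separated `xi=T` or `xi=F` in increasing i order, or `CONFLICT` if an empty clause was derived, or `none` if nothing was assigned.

Answer: x1=F x2=T x3=T x4=F

Derivation:
unit clause [-4] forces x4=F; simplify:
  drop 4 from [4, 3, 1] -> [3, 1]
  satisfied 2 clause(s); 6 remain; assigned so far: [4]
unit clause [-1] forces x1=F; simplify:
  drop 1 from [3, 1] -> [3]
  satisfied 4 clause(s); 2 remain; assigned so far: [1, 4]
unit clause [3] forces x3=T; simplify:
  drop -3 from [2, -3] -> [2]
  satisfied 1 clause(s); 1 remain; assigned so far: [1, 3, 4]
unit clause [2] forces x2=T; simplify:
  satisfied 1 clause(s); 0 remain; assigned so far: [1, 2, 3, 4]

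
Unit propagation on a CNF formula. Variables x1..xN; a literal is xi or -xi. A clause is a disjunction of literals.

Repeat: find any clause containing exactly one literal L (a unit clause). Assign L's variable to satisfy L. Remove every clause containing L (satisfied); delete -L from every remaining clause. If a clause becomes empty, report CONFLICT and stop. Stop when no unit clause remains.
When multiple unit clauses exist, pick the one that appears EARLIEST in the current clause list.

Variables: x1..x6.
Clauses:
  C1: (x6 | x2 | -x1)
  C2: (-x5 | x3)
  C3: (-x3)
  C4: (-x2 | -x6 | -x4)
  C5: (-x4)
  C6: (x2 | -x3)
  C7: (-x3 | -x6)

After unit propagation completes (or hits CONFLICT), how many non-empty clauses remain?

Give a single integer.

unit clause [-3] forces x3=F; simplify:
  drop 3 from [-5, 3] -> [-5]
  satisfied 3 clause(s); 4 remain; assigned so far: [3]
unit clause [-5] forces x5=F; simplify:
  satisfied 1 clause(s); 3 remain; assigned so far: [3, 5]
unit clause [-4] forces x4=F; simplify:
  satisfied 2 clause(s); 1 remain; assigned so far: [3, 4, 5]

Answer: 1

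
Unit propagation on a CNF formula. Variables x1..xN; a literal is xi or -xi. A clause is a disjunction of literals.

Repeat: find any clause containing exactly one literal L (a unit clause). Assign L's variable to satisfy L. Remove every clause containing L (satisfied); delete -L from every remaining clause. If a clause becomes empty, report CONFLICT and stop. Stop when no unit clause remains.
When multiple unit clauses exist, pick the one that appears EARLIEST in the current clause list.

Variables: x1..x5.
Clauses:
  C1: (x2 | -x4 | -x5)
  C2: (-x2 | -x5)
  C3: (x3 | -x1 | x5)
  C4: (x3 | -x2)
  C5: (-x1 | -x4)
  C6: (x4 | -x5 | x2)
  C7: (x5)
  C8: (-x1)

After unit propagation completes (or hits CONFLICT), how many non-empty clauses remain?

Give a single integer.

unit clause [5] forces x5=T; simplify:
  drop -5 from [2, -4, -5] -> [2, -4]
  drop -5 from [-2, -5] -> [-2]
  drop -5 from [4, -5, 2] -> [4, 2]
  satisfied 2 clause(s); 6 remain; assigned so far: [5]
unit clause [-2] forces x2=F; simplify:
  drop 2 from [2, -4] -> [-4]
  drop 2 from [4, 2] -> [4]
  satisfied 2 clause(s); 4 remain; assigned so far: [2, 5]
unit clause [-4] forces x4=F; simplify:
  drop 4 from [4] -> [] (empty!)
  satisfied 2 clause(s); 2 remain; assigned so far: [2, 4, 5]
CONFLICT (empty clause)

Answer: 1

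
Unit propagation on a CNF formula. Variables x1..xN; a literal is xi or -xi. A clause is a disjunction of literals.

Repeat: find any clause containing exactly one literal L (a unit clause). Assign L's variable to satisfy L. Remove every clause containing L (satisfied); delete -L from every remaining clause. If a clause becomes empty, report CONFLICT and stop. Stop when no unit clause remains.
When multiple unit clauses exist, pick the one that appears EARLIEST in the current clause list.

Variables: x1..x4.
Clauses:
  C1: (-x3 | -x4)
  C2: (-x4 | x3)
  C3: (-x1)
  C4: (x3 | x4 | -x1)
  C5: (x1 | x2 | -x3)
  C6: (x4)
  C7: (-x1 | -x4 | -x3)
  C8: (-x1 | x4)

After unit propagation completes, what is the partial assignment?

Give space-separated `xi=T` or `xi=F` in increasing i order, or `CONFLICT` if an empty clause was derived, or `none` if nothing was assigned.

Answer: CONFLICT

Derivation:
unit clause [-1] forces x1=F; simplify:
  drop 1 from [1, 2, -3] -> [2, -3]
  satisfied 4 clause(s); 4 remain; assigned so far: [1]
unit clause [4] forces x4=T; simplify:
  drop -4 from [-3, -4] -> [-3]
  drop -4 from [-4, 3] -> [3]
  satisfied 1 clause(s); 3 remain; assigned so far: [1, 4]
unit clause [-3] forces x3=F; simplify:
  drop 3 from [3] -> [] (empty!)
  satisfied 2 clause(s); 1 remain; assigned so far: [1, 3, 4]
CONFLICT (empty clause)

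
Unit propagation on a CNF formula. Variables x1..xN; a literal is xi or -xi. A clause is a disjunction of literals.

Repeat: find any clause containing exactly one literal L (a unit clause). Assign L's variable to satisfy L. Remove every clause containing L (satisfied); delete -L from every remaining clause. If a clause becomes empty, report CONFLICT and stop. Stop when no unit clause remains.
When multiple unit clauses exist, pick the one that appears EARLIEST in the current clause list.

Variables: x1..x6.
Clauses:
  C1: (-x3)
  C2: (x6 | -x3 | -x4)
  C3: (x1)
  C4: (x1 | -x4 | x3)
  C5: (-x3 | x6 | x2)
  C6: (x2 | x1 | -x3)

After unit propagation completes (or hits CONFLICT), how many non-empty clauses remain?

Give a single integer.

unit clause [-3] forces x3=F; simplify:
  drop 3 from [1, -4, 3] -> [1, -4]
  satisfied 4 clause(s); 2 remain; assigned so far: [3]
unit clause [1] forces x1=T; simplify:
  satisfied 2 clause(s); 0 remain; assigned so far: [1, 3]

Answer: 0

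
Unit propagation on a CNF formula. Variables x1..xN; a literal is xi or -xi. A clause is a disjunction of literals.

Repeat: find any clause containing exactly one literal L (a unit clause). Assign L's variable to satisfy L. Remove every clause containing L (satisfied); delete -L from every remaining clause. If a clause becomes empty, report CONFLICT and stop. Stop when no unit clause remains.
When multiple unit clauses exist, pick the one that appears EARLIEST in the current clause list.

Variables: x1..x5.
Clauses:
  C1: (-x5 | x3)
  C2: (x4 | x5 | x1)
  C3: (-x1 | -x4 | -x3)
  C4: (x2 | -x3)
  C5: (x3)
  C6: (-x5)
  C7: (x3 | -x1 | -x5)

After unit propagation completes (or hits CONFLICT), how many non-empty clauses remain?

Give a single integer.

Answer: 2

Derivation:
unit clause [3] forces x3=T; simplify:
  drop -3 from [-1, -4, -3] -> [-1, -4]
  drop -3 from [2, -3] -> [2]
  satisfied 3 clause(s); 4 remain; assigned so far: [3]
unit clause [2] forces x2=T; simplify:
  satisfied 1 clause(s); 3 remain; assigned so far: [2, 3]
unit clause [-5] forces x5=F; simplify:
  drop 5 from [4, 5, 1] -> [4, 1]
  satisfied 1 clause(s); 2 remain; assigned so far: [2, 3, 5]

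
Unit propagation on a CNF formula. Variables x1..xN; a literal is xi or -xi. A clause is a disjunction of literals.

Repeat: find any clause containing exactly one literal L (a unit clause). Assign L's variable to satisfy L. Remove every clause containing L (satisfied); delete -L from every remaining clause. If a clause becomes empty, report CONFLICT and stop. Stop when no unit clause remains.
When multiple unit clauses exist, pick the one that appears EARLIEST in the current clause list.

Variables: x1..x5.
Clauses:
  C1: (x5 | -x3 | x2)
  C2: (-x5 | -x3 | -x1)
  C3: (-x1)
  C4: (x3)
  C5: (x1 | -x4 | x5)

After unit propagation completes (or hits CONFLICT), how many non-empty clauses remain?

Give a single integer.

Answer: 2

Derivation:
unit clause [-1] forces x1=F; simplify:
  drop 1 from [1, -4, 5] -> [-4, 5]
  satisfied 2 clause(s); 3 remain; assigned so far: [1]
unit clause [3] forces x3=T; simplify:
  drop -3 from [5, -3, 2] -> [5, 2]
  satisfied 1 clause(s); 2 remain; assigned so far: [1, 3]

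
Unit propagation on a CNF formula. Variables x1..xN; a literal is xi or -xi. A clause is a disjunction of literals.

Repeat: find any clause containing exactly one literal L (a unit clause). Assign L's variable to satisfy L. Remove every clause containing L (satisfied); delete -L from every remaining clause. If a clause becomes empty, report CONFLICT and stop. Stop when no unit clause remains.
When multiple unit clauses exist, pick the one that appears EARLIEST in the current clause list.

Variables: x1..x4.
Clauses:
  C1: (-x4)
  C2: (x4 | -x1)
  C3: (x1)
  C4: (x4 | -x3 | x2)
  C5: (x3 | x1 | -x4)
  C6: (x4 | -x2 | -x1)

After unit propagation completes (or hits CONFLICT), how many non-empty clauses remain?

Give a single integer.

unit clause [-4] forces x4=F; simplify:
  drop 4 from [4, -1] -> [-1]
  drop 4 from [4, -3, 2] -> [-3, 2]
  drop 4 from [4, -2, -1] -> [-2, -1]
  satisfied 2 clause(s); 4 remain; assigned so far: [4]
unit clause [-1] forces x1=F; simplify:
  drop 1 from [1] -> [] (empty!)
  satisfied 2 clause(s); 2 remain; assigned so far: [1, 4]
CONFLICT (empty clause)

Answer: 1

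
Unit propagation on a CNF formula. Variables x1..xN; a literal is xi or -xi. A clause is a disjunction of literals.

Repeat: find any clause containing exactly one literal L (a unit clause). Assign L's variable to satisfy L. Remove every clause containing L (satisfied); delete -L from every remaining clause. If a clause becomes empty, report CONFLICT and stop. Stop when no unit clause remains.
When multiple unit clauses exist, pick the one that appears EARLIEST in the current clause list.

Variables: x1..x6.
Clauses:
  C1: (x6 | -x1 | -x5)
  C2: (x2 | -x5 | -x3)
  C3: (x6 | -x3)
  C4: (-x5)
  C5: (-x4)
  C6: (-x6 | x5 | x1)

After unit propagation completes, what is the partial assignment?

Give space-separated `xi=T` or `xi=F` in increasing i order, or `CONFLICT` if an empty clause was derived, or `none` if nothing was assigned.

Answer: x4=F x5=F

Derivation:
unit clause [-5] forces x5=F; simplify:
  drop 5 from [-6, 5, 1] -> [-6, 1]
  satisfied 3 clause(s); 3 remain; assigned so far: [5]
unit clause [-4] forces x4=F; simplify:
  satisfied 1 clause(s); 2 remain; assigned so far: [4, 5]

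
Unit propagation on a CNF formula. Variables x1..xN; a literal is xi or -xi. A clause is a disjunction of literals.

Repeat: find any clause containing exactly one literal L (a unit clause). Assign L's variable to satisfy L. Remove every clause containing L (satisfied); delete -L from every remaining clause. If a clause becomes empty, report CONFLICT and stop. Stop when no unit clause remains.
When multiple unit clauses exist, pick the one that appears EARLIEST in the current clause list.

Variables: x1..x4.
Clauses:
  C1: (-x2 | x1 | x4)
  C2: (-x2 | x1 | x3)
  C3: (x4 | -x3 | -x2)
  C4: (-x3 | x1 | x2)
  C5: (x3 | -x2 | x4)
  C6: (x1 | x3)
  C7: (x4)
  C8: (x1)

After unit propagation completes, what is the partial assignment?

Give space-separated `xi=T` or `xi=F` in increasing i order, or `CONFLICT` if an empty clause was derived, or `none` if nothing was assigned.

Answer: x1=T x4=T

Derivation:
unit clause [4] forces x4=T; simplify:
  satisfied 4 clause(s); 4 remain; assigned so far: [4]
unit clause [1] forces x1=T; simplify:
  satisfied 4 clause(s); 0 remain; assigned so far: [1, 4]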